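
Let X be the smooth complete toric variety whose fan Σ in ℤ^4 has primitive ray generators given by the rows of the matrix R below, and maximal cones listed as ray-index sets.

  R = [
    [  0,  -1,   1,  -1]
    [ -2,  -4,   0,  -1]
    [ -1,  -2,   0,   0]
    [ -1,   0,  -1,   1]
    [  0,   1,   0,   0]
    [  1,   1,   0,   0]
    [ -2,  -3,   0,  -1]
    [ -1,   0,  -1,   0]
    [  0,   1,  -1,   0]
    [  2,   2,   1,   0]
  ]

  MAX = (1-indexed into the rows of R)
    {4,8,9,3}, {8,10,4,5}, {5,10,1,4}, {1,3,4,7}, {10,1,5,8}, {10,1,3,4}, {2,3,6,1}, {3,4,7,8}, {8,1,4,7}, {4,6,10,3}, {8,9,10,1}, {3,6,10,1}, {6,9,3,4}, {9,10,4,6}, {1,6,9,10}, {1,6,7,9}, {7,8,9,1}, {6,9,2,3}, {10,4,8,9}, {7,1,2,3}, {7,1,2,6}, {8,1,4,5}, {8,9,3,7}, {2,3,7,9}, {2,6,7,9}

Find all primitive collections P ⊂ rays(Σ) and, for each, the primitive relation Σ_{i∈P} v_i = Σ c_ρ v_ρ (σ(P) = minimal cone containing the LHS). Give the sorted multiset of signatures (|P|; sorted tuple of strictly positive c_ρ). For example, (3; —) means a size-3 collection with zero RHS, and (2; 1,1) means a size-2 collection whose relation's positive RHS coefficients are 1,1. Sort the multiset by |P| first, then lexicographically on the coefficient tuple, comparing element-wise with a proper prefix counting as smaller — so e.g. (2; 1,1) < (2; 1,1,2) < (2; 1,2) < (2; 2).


21 minimal non-faces of Δ(Σ) (on 10 rays):

  P = {2,5}:  v_{2} + v_{5} = v_{7} — sig = (2; 1)
  P = {6,8}:  v_{6} + v_{8} = v_{9} — sig = (2; 1)
  P = {7,10}:  v_{7} + v_{10} = v_{1} — sig = (2; 1)
  P = {3,5}:  v_{3} + v_{5} = v_{1} + v_{4} — sig = (2; 1,1)
  P = {5,6}:  v_{5} + v_{6} = v_{8} + v_{10} — sig = (2; 1,1)
  P = {2,8}:  v_{2} + v_{8} = v_{3} + v_{7} + v_{9} — sig = (2; 1,1,1)
  P = {2,10}:  v_{2} + v_{10} = v_{1} + v_{3} + v_{6} — sig = (2; 1,1,1)
  P = {5,7}:  v_{5} + v_{7} = 2·v_{1} + v_{4} + v_{8} — sig = (2; 1,1,2)
  P = {2,4}:  v_{2} + v_{4} = 2·v_{3} + v_{8} — sig = (2; 1,2)
  P = {5,9}:  v_{5} + v_{9} = 2·v_{8} + v_{10} — sig = (2; 1,2)
  P = {1,4,6}:  v_{1} + v_{4} + v_{6} = 0 — sig = (3; —)
  P = {3,8,10}:  v_{3} + v_{8} + v_{10} = 0 — sig = (3; —)
  P = {1,3,8}:  v_{1} + v_{3} + v_{8} = v_{7} — sig = (3; 1)
  P = {1,4,9}:  v_{1} + v_{4} + v_{9} = v_{8} — sig = (3; 1)
  P = {3,6,7}:  v_{3} + v_{6} + v_{7} = v_{2} — sig = (3; 1)
  P = {3,9,10}:  v_{3} + v_{9} + v_{10} = v_{6} — sig = (3; 1)
  P = {1,3,9}:  v_{1} + v_{3} + v_{9} = v_{6} + v_{7} — sig = (3; 1,1)
  P = {4,6,7}:  v_{4} + v_{6} + v_{7} = v_{3} + v_{8} — sig = (3; 1,1)
  P = {4,7,9}:  v_{4} + v_{7} + v_{9} = v_{3} + 2·v_{8} — sig = (3; 1,2)
  P = {1,2,9}:  v_{1} + v_{2} + v_{9} = 2·v_{6} + 2·v_{7} — sig = (3; 2,2)
  P = {1,4,8,10}:  v_{1} + v_{4} + v_{8} + v_{10} = v_{5} — sig = (4; 1)

Signatures (|P|; sorted positive RHS coefficients), sorted:
[(2; 1), (2; 1), (2; 1), (2; 1,1), (2; 1,1), (2; 1,1,1), (2; 1,1,1), (2; 1,1,2), (2; 1,2), (2; 1,2), (3; —), (3; —), (3; 1), (3; 1), (3; 1), (3; 1), (3; 1,1), (3; 1,1), (3; 1,2), (3; 2,2), (4; 1)]


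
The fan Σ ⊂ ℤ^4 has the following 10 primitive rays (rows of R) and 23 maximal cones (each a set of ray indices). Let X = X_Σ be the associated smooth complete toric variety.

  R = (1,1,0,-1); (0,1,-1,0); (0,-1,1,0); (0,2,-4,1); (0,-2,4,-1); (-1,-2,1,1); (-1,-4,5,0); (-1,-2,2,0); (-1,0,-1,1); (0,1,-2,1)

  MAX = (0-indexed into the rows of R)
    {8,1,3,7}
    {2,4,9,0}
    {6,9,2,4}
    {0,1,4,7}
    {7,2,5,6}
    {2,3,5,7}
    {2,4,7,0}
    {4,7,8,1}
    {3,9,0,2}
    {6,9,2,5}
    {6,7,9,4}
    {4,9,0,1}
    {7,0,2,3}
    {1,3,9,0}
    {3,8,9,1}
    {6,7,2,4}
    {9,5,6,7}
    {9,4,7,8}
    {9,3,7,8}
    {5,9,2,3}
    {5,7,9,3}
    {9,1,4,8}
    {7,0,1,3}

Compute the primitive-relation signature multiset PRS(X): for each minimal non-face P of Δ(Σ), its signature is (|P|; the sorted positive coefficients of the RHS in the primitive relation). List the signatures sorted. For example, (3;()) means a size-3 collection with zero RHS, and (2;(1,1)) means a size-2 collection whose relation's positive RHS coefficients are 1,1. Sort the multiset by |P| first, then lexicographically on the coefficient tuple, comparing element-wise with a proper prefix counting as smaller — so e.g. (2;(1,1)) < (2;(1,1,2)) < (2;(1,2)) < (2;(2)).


15 collections generate NE(X_Σ); each relation:

  P = {1,2}:  v_{1} + v_{2} = 0  ⟹  sig = (2;())
  P = {3,4}:  v_{3} + v_{4} = 0  ⟹  sig = (2;())
  P = {0,5}:  v_{0} + v_{5} = v_{2}  ⟹  sig = (2;(1))
  P = {0,8}:  v_{0} + v_{8} = v_{1}  ⟹  sig = (2;(1))
  P = {3,6}:  v_{3} + v_{6} = v_{5}  ⟹  sig = (2;(1))
  P = {4,5}:  v_{4} + v_{5} = v_{6}  ⟹  sig = (2;(1))
  P = {0,6}:  v_{0} + v_{6} = v_{2} + v_{4}  ⟹  sig = (2;(1,1))
  P = {1,5}:  v_{1} + v_{5} = v_{7} + v_{9}  ⟹  sig = (2;(1,1))
  P = {2,8}:  v_{2} + v_{8} = v_{7} + v_{9}  ⟹  sig = (2;(1,1))
  P = {1,6}:  v_{1} + v_{6} = v_{4} + v_{7} + v_{9}  ⟹  sig = (2;(1,1,1))
  P = {6,8}:  v_{6} + v_{8} = v_{4} + 2·v_{7} + 2·v_{9}  ⟹  sig = (2;(1,2,2))
  P = {5,8}:  v_{5} + v_{8} = 2·v_{7} + 2·v_{9}  ⟹  sig = (2;(2,2))
  P = {0,7,9}:  v_{0} + v_{7} + v_{9} = 0  ⟹  sig = (3;())
  P = {1,7,9}:  v_{1} + v_{7} + v_{9} = v_{8}  ⟹  sig = (3;(1))
  P = {2,7,9}:  v_{2} + v_{7} + v_{9} = v_{5}  ⟹  sig = (3;(1))

so the primitive-relation signature multiset is
{ (2;()) ×2,  (2;(1)) ×4,  (2;(1,1)) ×3,  (2;(1,1,1)),  (2;(1,2,2)),  (2;(2,2)),  (3;()),  (3;(1)) ×2 }


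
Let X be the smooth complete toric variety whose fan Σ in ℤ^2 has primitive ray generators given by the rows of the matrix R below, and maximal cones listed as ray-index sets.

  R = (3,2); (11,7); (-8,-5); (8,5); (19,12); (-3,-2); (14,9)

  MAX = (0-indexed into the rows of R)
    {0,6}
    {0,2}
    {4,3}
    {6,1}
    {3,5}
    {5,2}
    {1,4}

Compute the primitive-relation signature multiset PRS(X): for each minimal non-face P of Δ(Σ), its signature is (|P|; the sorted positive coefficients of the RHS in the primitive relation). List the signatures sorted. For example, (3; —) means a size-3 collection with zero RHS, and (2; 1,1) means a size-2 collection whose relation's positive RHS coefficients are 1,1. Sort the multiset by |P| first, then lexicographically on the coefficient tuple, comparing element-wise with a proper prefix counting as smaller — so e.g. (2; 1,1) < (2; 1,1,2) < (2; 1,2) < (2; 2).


14 collections generate NE(X_Σ); each relation:

  P={0,5}:  v_{0} + v_{5} = 0  so sig = (2; —)
  P={2,3}:  v_{2} + v_{3} = 0  so sig = (2; —)
  P={0,1}:  v_{0} + v_{1} = v_{6}  so sig = (2; 1)
  P={0,3}:  v_{0} + v_{3} = v_{1}  so sig = (2; 1)
  P={1,2}:  v_{1} + v_{2} = v_{0}  so sig = (2; 1)
  P={1,3}:  v_{1} + v_{3} = v_{4}  so sig = (2; 1)
  P={1,5}:  v_{1} + v_{5} = v_{3}  so sig = (2; 1)
  P={2,4}:  v_{2} + v_{4} = v_{1}  so sig = (2; 1)
  P={5,6}:  v_{5} + v_{6} = v_{1}  so sig = (2; 1)
  P={0,4}:  v_{0} + v_{4} = 2·v_{1}  so sig = (2; 2)
  P={2,6}:  v_{2} + v_{6} = 2·v_{0}  so sig = (2; 2)
  P={3,6}:  v_{3} + v_{6} = 2·v_{1}  so sig = (2; 2)
  P={4,5}:  v_{4} + v_{5} = 2·v_{3}  so sig = (2; 2)
  P={4,6}:  v_{4} + v_{6} = 3·v_{1}  so sig = (2; 3)

Signatures (|P|; sorted positive RHS coefficients), sorted:
    (2; —)
    (2; —)
    (2; 1)
    (2; 1)
    (2; 1)
    (2; 1)
    (2; 1)
    (2; 1)
    (2; 1)
    (2; 2)
    (2; 2)
    (2; 2)
    (2; 2)
    (2; 3)


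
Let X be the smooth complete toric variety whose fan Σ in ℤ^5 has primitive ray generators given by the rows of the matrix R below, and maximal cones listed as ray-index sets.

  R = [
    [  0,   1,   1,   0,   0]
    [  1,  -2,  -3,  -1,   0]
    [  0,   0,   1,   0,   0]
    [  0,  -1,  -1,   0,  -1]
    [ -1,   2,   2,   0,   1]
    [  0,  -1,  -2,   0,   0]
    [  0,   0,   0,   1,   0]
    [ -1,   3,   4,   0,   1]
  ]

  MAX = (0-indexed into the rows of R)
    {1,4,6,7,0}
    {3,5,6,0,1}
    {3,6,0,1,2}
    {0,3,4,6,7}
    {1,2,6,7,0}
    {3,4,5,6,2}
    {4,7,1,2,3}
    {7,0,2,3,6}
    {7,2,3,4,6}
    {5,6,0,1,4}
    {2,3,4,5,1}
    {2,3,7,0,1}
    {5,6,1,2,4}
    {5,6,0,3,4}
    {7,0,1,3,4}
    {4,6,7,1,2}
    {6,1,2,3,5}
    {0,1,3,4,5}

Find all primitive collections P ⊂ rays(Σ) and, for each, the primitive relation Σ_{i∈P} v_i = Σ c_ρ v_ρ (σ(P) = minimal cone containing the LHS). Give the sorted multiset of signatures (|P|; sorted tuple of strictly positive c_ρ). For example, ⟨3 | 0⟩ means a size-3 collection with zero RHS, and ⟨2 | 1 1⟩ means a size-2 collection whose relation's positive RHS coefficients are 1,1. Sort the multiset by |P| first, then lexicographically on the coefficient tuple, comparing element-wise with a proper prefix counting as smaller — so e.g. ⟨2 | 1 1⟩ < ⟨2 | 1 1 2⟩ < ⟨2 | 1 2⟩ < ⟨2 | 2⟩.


Primitive collections (5):

  P = {5,7}:  v_{5} + v_{7} = v_{4}  →  sig = ⟨2 | 1⟩
  P = {0,2,5}:  v_{0} + v_{2} + v_{5} = 0  →  sig = ⟨3 | 0⟩
  P = {0,2,4}:  v_{0} + v_{2} + v_{4} = v_{7}  →  sig = ⟨3 | 1⟩
  P = {1,3,6,7}:  v_{1} + v_{3} + v_{6} + v_{7} = 0  →  sig = ⟨4 | 0⟩
  P = {1,3,4,6}:  v_{1} + v_{3} + v_{4} + v_{6} = v_{5}  →  sig = ⟨4 | 1⟩

Sorted signature multiset PRS(X):
    ⟨2 | 1⟩
    ⟨3 | 0⟩
    ⟨3 | 1⟩
    ⟨4 | 0⟩
    ⟨4 | 1⟩


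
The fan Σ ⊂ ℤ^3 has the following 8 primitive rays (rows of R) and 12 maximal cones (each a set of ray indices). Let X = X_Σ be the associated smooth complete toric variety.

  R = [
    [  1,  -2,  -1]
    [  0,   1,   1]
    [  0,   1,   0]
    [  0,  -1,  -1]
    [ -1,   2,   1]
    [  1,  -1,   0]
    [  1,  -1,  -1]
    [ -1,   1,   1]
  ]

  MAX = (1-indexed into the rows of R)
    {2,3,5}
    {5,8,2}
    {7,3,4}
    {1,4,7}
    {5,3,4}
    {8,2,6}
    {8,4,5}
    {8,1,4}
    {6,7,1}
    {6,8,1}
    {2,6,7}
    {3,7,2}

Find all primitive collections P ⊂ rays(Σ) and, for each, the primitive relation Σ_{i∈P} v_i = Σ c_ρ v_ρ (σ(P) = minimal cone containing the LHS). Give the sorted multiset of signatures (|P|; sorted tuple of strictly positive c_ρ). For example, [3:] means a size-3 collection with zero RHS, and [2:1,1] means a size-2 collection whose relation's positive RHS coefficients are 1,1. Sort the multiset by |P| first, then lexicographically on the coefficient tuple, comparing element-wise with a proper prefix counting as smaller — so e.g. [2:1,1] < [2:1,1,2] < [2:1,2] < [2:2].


10 collections generate NE(X_Σ); each relation:

  P={1,5}:  v_{1} + v_{5} = 0  →  sig = [2:]
  P={2,4}:  v_{2} + v_{4} = 0  →  sig = [2:]
  P={7,8}:  v_{7} + v_{8} = 0  →  sig = [2:]
  P={1,2}:  v_{1} + v_{2} = v_{6}  →  sig = [2:1]
  P={1,3}:  v_{1} + v_{3} = v_{7}  →  sig = [2:1]
  P={3,8}:  v_{3} + v_{8} = v_{5}  →  sig = [2:1]
  P={4,6}:  v_{4} + v_{6} = v_{1}  →  sig = [2:1]
  P={5,6}:  v_{5} + v_{6} = v_{2}  →  sig = [2:1]
  P={5,7}:  v_{5} + v_{7} = v_{3}  →  sig = [2:1]
  P={3,6}:  v_{3} + v_{6} = v_{2} + v_{7}  →  sig = [2:1,1]

so the primitive-relation signature multiset is
{ [2:] ×3,  [2:1] ×6,  [2:1,1] }


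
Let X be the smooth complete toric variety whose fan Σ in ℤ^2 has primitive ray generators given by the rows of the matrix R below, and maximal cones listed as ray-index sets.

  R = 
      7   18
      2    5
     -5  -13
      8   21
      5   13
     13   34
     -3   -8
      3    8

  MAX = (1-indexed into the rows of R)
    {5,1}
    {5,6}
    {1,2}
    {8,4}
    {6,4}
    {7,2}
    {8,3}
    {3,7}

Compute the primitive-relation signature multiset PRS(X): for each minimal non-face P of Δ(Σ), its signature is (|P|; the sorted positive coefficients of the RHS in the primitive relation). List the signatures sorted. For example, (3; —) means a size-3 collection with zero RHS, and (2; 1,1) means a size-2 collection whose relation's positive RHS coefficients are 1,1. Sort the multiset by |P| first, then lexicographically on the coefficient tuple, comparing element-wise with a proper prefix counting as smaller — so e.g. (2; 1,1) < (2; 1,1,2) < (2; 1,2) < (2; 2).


The 20 primitive collections of Σ (r=8, n=2):

  P = {3,5}:  v_{3} + v_{5} = 0 ; sig = (2; —)
  P = {7,8}:  v_{7} + v_{8} = 0 ; sig = (2; —)
  P = {1,3}:  v_{1} + v_{3} = v_{2} ; sig = (2; 1)
  P = {2,3}:  v_{2} + v_{3} = v_{7} ; sig = (2; 1)
  P = {2,5}:  v_{2} + v_{5} = v_{1} ; sig = (2; 1)
  P = {2,8}:  v_{2} + v_{8} = v_{5} ; sig = (2; 1)
  P = {3,4}:  v_{3} + v_{4} = v_{8} ; sig = (2; 1)
  P = {3,6}:  v_{3} + v_{6} = v_{4} ; sig = (2; 1)
  P = {4,5}:  v_{4} + v_{5} = v_{6} ; sig = (2; 1)
  P = {4,7}:  v_{4} + v_{7} = v_{5} ; sig = (2; 1)
  P = {5,7}:  v_{5} + v_{7} = v_{2} ; sig = (2; 1)
  P = {5,8}:  v_{5} + v_{8} = v_{4} ; sig = (2; 1)
  P = {1,7}:  v_{1} + v_{7} = 2·v_{2} ; sig = (2; 2)
  P = {1,8}:  v_{1} + v_{8} = 2·v_{5} ; sig = (2; 2)
  P = {2,4}:  v_{2} + v_{4} = 2·v_{5} ; sig = (2; 2)
  P = {6,7}:  v_{6} + v_{7} = 2·v_{5} ; sig = (2; 2)
  P = {6,8}:  v_{6} + v_{8} = 2·v_{4} ; sig = (2; 2)
  P = {1,4}:  v_{1} + v_{4} = 3·v_{5} ; sig = (2; 3)
  P = {2,6}:  v_{2} + v_{6} = 3·v_{5} ; sig = (2; 3)
  P = {1,6}:  v_{1} + v_{6} = 4·v_{5} ; sig = (2; 4)

so the primitive-relation signature multiset is
[(2; —), (2; —), (2; 1), (2; 1), (2; 1), (2; 1), (2; 1), (2; 1), (2; 1), (2; 1), (2; 1), (2; 1), (2; 2), (2; 2), (2; 2), (2; 2), (2; 2), (2; 3), (2; 3), (2; 4)]


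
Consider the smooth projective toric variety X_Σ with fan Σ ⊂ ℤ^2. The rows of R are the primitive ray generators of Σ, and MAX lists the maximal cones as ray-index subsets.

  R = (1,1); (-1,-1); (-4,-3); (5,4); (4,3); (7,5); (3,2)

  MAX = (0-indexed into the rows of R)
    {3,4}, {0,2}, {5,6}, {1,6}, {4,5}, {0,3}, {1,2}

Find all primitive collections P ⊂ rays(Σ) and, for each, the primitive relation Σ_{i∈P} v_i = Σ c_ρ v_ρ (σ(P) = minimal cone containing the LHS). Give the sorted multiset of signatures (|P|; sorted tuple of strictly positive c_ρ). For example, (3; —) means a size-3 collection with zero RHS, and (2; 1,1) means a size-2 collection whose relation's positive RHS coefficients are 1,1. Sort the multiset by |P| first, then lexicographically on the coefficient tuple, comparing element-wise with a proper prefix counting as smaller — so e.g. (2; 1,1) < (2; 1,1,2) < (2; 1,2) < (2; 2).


Primitive collections (14):

  • {0,1}:  v_{0} + v_{1} = 0  →  sig = (2; —)
  • {2,4}:  v_{2} + v_{4} = 0  →  sig = (2; —)
  • {0,4}:  v_{0} + v_{4} = v_{3}  →  sig = (2; 1)
  • {0,6}:  v_{0} + v_{6} = v_{4}  →  sig = (2; 1)
  • {1,3}:  v_{1} + v_{3} = v_{4}  →  sig = (2; 1)
  • {1,4}:  v_{1} + v_{4} = v_{6}  →  sig = (2; 1)
  • {2,3}:  v_{2} + v_{3} = v_{0}  →  sig = (2; 1)
  • {2,5}:  v_{2} + v_{5} = v_{6}  →  sig = (2; 1)
  • {2,6}:  v_{2} + v_{6} = v_{1}  →  sig = (2; 1)
  • {4,6}:  v_{4} + v_{6} = v_{5}  →  sig = (2; 1)
  • {0,5}:  v_{0} + v_{5} = 2·v_{4}  →  sig = (2; 2)
  • {1,5}:  v_{1} + v_{5} = 2·v_{6}  →  sig = (2; 2)
  • {3,6}:  v_{3} + v_{6} = 2·v_{4}  →  sig = (2; 2)
  • {3,5}:  v_{3} + v_{5} = 3·v_{4}  →  sig = (2; 3)

Sorted signature multiset PRS(X):
    (2; —)
    (2; —)
    (2; 1)
    (2; 1)
    (2; 1)
    (2; 1)
    (2; 1)
    (2; 1)
    (2; 1)
    (2; 1)
    (2; 2)
    (2; 2)
    (2; 2)
    (2; 3)


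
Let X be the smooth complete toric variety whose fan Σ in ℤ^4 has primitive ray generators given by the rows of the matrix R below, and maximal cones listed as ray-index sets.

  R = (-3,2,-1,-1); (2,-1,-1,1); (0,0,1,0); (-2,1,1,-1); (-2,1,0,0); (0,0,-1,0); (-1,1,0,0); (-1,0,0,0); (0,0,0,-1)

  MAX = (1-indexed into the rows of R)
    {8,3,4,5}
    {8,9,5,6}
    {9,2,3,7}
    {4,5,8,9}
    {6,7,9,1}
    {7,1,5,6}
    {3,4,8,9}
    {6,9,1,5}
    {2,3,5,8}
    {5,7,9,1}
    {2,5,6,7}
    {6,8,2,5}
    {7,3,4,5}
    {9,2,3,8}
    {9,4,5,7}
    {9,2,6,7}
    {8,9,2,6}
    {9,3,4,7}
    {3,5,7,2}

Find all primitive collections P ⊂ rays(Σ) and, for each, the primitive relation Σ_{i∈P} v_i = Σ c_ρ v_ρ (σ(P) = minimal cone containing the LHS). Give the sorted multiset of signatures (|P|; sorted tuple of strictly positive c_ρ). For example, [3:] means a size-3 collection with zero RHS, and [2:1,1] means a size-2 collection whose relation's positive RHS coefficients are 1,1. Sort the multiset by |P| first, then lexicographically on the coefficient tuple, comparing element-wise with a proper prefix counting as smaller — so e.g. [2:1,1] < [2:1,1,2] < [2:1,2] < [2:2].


Σ has 11 primitive collections:

  {2,4}:  v_{2} + v_{4} = 0 — sig = [2:]
  {3,6}:  v_{3} + v_{6} = 0 — sig = [2:]
  {7,8}:  v_{7} + v_{8} = v_{5} — sig = [2:1]
  {4,6}:  v_{4} + v_{6} = v_{5} + v_{9} — sig = [2:1,1]
  {1,3}:  v_{1} + v_{3} = v_{5} + v_{7} + v_{9} — sig = [2:1,1,1]
  {1,8}:  v_{1} + v_{8} = 2·v_{5} + v_{6} + v_{9} — sig = [2:1,1,2]
  {1,2}:  v_{1} + v_{2} = 2·v_{6} + v_{7} — sig = [2:1,2]
  {1,4}:  v_{1} + v_{4} = 2·v_{5} + v_{7} + 2·v_{9} — sig = [2:1,2,2]
  {2,5,9}:  v_{2} + v_{5} + v_{9} = v_{6} — sig = [3:1]
  {3,5,9}:  v_{3} + v_{5} + v_{9} = v_{4} — sig = [3:1]
  {5,6,7,9}:  v_{5} + v_{6} + v_{7} + v_{9} = v_{1} — sig = [4:1]

Hence PRS(X_Σ) =
[[2:], [2:], [2:1], [2:1,1], [2:1,1,1], [2:1,1,2], [2:1,2], [2:1,2,2], [3:1], [3:1], [4:1]]


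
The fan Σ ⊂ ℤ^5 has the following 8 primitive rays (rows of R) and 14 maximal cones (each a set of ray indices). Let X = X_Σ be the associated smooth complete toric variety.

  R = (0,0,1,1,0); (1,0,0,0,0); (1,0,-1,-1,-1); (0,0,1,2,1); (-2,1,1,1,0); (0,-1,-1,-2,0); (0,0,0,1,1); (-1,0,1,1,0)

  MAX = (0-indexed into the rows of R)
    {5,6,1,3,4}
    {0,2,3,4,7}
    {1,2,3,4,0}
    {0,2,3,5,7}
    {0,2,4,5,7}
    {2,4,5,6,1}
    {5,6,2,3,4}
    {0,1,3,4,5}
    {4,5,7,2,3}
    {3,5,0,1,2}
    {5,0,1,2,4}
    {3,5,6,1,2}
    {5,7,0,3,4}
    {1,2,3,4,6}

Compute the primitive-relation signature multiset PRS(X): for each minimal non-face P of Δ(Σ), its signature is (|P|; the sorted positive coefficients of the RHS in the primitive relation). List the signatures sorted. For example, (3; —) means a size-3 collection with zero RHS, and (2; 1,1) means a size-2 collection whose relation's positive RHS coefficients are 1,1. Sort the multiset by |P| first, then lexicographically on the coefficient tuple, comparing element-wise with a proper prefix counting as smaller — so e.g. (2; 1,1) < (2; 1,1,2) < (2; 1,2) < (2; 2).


5 collections generate NE(X_Σ); each relation:

  P={0,6}:  v_{0} + v_{6} = v_{3}  ⇒ sig = (2; 1)
  P={1,7}:  v_{1} + v_{7} = v_{0}  ⇒ sig = (2; 1)
  P={6,7}:  v_{6} + v_{7} = v_{2} + 2·v_{3} + v_{4} + v_{5}  ⇒ sig = (2; 1,1,1,2)
  P={1,2,3,4,5}:  v_{1} + v_{2} + v_{3} + v_{4} + v_{5} = 0  ⇒ sig = (5; —)
  P={0,2,3,4,5}:  v_{0} + v_{2} + v_{3} + v_{4} + v_{5} = v_{7}  ⇒ sig = (5; 1)

Signatures (|P|; sorted positive RHS coefficients), sorted:
    |P|=2: 3 collections, coeffs (1), (1), (1,1,1,2)
    |P|=5: 2 collections, coeffs (), (1)


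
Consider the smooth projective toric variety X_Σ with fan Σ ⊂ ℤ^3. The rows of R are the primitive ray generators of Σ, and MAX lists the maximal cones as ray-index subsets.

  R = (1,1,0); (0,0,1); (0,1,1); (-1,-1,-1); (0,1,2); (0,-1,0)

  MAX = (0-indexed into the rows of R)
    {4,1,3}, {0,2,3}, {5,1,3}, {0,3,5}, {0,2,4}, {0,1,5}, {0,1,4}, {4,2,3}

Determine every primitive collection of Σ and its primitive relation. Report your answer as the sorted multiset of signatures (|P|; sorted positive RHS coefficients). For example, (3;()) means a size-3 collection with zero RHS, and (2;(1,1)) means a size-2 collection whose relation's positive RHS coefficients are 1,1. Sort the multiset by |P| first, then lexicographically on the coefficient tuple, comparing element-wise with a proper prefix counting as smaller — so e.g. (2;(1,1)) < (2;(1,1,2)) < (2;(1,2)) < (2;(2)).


Σ has 5 primitive collections:

  P={1,2}:  v_{1} + v_{2} = v_{4}  ⇒ sig = (2;(1))
  P={2,5}:  v_{2} + v_{5} = v_{1}  ⇒ sig = (2;(1))
  P={4,5}:  v_{4} + v_{5} = 2·v_{1}  ⇒ sig = (2;(2))
  P={0,1,3}:  v_{0} + v_{1} + v_{3} = 0  ⇒ sig = (3;())
  P={0,3,4}:  v_{0} + v_{3} + v_{4} = v_{2}  ⇒ sig = (3;(1))

Hence PRS(X_Σ) =
    (2;(1))
    (2;(1))
    (2;(2))
    (3;())
    (3;(1))


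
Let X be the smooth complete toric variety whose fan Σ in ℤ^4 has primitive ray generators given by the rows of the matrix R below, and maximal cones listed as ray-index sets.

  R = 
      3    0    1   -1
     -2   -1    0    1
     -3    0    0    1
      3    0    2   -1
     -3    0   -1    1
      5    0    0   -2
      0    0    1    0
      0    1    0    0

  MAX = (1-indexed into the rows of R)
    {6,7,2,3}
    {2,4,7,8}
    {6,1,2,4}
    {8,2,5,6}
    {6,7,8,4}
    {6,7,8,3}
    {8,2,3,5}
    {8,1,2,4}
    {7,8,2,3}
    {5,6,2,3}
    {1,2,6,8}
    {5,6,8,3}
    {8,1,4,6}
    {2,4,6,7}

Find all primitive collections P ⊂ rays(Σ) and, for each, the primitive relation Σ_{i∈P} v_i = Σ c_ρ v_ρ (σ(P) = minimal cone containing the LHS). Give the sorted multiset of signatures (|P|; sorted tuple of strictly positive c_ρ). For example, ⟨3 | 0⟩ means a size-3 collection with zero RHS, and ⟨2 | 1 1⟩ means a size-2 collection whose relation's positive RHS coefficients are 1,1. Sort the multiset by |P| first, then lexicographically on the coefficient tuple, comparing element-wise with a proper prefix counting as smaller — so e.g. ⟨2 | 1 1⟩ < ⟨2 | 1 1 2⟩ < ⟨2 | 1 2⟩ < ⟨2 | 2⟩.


Primitive collections (9):

  • {1,5}:  v_{1} + v_{5} = 0 — sig = ⟨2 | 0⟩
  • {1,3}:  v_{1} + v_{3} = v_{7} — sig = ⟨2 | 1⟩
  • {1,7}:  v_{1} + v_{7} = v_{4} — sig = ⟨2 | 1⟩
  • {4,5}:  v_{4} + v_{5} = v_{7} — sig = ⟨2 | 1⟩
  • {5,7}:  v_{5} + v_{7} = v_{3} — sig = ⟨2 | 1⟩
  • {3,4}:  v_{3} + v_{4} = 2·v_{7} — sig = ⟨2 | 2⟩
  • {2,3,6,8}:  v_{2} + v_{3} + v_{6} + v_{8} = 0 — sig = ⟨4 | 0⟩
  • {2,6,7,8}:  v_{2} + v_{6} + v_{7} + v_{8} = v_{1} — sig = ⟨4 | 1⟩
  • {2,4,6,8}:  v_{2} + v_{4} + v_{6} + v_{8} = 2·v_{1} — sig = ⟨4 | 2⟩

Signatures (|P|; sorted positive RHS coefficients), sorted:
[⟨2 | 0⟩, ⟨2 | 1⟩, ⟨2 | 1⟩, ⟨2 | 1⟩, ⟨2 | 1⟩, ⟨2 | 2⟩, ⟨4 | 0⟩, ⟨4 | 1⟩, ⟨4 | 2⟩]


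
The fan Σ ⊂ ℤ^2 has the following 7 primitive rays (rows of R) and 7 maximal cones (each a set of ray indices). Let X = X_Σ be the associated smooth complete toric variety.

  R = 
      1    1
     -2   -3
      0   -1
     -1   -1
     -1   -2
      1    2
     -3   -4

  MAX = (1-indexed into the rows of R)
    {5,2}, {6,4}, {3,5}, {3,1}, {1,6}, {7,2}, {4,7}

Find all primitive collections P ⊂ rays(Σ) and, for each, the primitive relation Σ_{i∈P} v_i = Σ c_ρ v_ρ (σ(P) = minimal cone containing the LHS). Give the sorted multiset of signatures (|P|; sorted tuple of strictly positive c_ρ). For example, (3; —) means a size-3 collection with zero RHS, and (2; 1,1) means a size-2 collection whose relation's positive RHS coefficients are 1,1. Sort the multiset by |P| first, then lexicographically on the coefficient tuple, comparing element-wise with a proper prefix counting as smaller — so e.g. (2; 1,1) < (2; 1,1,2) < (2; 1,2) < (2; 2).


14 minimal non-faces of Δ(Σ) (on 7 rays):

  P = {1,4}:  v_{1} + v_{4} = 0  ⇒ sig = (2; —)
  P = {5,6}:  v_{5} + v_{6} = 0  ⇒ sig = (2; —)
  P = {1,2}:  v_{1} + v_{2} = v_{5}  ⇒ sig = (2; 1)
  P = {1,5}:  v_{1} + v_{5} = v_{3}  ⇒ sig = (2; 1)
  P = {1,7}:  v_{1} + v_{7} = v_{2}  ⇒ sig = (2; 1)
  P = {2,4}:  v_{2} + v_{4} = v_{7}  ⇒ sig = (2; 1)
  P = {2,6}:  v_{2} + v_{6} = v_{4}  ⇒ sig = (2; 1)
  P = {3,4}:  v_{3} + v_{4} = v_{5}  ⇒ sig = (2; 1)
  P = {3,6}:  v_{3} + v_{6} = v_{1}  ⇒ sig = (2; 1)
  P = {4,5}:  v_{4} + v_{5} = v_{2}  ⇒ sig = (2; 1)
  P = {3,7}:  v_{3} + v_{7} = v_{2} + v_{5}  ⇒ sig = (2; 1,1)
  P = {2,3}:  v_{2} + v_{3} = 2·v_{5}  ⇒ sig = (2; 2)
  P = {5,7}:  v_{5} + v_{7} = 2·v_{2}  ⇒ sig = (2; 2)
  P = {6,7}:  v_{6} + v_{7} = 2·v_{4}  ⇒ sig = (2; 2)

Hence PRS(X_Σ) =
{ (2; —) ×2,  (2; 1) ×8,  (2; 1,1),  (2; 2) ×3 }


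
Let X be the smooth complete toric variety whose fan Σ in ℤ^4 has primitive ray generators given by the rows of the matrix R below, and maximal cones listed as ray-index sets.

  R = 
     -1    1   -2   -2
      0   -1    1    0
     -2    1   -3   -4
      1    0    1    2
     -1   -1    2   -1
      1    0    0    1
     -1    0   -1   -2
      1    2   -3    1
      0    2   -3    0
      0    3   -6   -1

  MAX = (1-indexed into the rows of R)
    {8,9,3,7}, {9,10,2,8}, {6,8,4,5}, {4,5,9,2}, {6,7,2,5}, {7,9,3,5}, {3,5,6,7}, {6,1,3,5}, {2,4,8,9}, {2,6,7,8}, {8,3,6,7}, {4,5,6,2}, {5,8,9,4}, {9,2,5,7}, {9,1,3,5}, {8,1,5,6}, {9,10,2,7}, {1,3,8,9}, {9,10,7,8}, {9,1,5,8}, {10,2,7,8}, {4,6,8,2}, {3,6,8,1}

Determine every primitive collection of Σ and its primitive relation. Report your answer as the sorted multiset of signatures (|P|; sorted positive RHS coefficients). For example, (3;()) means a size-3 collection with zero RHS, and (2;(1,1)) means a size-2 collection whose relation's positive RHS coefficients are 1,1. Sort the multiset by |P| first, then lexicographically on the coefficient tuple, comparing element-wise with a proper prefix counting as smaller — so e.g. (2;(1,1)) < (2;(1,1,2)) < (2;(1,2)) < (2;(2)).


16 collections generate NE(X_Σ); each relation:

  {4,7}:  v_{4} + v_{7} = 0  ⟹  sig = (2;())
  {1,2}:  v_{1} + v_{2} = v_{7}  ⟹  sig = (2;(1))
  {1,7}:  v_{1} + v_{7} = v_{3}  ⟹  sig = (2;(1))
  {3,4}:  v_{3} + v_{4} = v_{1}  ⟹  sig = (2;(1))
  {6,9}:  v_{6} + v_{9} = v_{8}  ⟹  sig = (2;(1))
  {1,4}:  v_{1} + v_{4} = v_{5} + v_{8}  ⟹  sig = (2;(1,1))
  {5,10}:  v_{5} + v_{10} = v_{7} + v_{9}  ⟹  sig = (2;(1,1))
  {4,10}:  v_{4} + v_{10} = v_{2} + v_{8} + v_{9}  ⟹  sig = (2;(1,1,1))
  {1,10}:  v_{1} + v_{10} = 2·v_{7} + v_{8} + v_{9}  ⟹  sig = (2;(1,1,2))
  {6,10}:  v_{6} + v_{10} = v_{2} + v_{7} + 2·v_{8}  ⟹  sig = (2;(1,1,2))
  {3,10}:  v_{3} + v_{10} = 3·v_{7} + v_{8} + v_{9}  ⟹  sig = (2;(1,1,3))
  {2,3}:  v_{2} + v_{3} = 2·v_{7}  ⟹  sig = (2;(2))
  {2,5,8}:  v_{2} + v_{5} + v_{8} = 0  ⟹  sig = (3;())
  {5,7,8}:  v_{5} + v_{7} + v_{8} = v_{1}  ⟹  sig = (3;(1))
  {3,5,8}:  v_{3} + v_{5} + v_{8} = 2·v_{1}  ⟹  sig = (3;(2))
  {2,7,8,9}:  v_{2} + v_{7} + v_{8} + v_{9} = v_{10}  ⟹  sig = (4;(1))

Hence PRS(X_Σ) =
{ (2;()),  (2;(1)) ×4,  (2;(1,1)) ×2,  (2;(1,1,1)),  (2;(1,1,2)) ×2,  (2;(1,1,3)),  (2;(2)),  (3;()),  (3;(1)),  (3;(2)),  (4;(1)) }


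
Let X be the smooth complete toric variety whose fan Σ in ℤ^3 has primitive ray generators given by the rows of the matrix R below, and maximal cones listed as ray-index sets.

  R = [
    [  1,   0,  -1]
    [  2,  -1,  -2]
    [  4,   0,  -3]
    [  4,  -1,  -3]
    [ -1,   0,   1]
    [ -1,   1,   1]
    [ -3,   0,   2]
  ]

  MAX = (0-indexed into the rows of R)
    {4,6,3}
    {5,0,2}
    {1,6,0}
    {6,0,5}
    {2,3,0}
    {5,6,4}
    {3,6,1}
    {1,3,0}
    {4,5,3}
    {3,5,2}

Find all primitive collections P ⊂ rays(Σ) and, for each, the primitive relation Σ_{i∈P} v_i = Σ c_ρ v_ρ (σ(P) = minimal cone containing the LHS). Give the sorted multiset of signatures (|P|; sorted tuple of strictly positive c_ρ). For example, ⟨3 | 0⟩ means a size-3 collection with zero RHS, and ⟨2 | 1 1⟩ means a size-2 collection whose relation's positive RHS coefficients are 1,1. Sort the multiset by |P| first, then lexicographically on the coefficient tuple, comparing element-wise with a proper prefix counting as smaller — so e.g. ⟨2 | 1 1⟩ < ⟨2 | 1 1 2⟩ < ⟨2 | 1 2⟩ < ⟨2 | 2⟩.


9 minimal non-faces of Δ(Σ) (on 7 rays):

  {0,4}:  v_{0} + v_{4} = 0  →  sig = ⟨2 | 0⟩
  {1,5}:  v_{1} + v_{5} = v_{0}  →  sig = ⟨2 | 1⟩
  {2,6}:  v_{2} + v_{6} = v_{0}  →  sig = ⟨2 | 1⟩
  {1,4}:  v_{1} + v_{4} = v_{3} + v_{6}  →  sig = ⟨2 | 1 1⟩
  {2,4}:  v_{2} + v_{4} = v_{3} + v_{5}  →  sig = ⟨2 | 1 1⟩
  {1,2}:  v_{1} + v_{2} = 2·v_{0} + v_{3}  →  sig = ⟨2 | 1 2⟩
  {3,5,6}:  v_{3} + v_{5} + v_{6} = 0  →  sig = ⟨3 | 0⟩
  {0,3,5}:  v_{0} + v_{3} + v_{5} = v_{2}  →  sig = ⟨3 | 1⟩
  {0,3,6}:  v_{0} + v_{3} + v_{6} = v_{1}  →  sig = ⟨3 | 1⟩

Hence PRS(X_Σ) =
{ ⟨2 | 0⟩,  ⟨2 | 1⟩ ×2,  ⟨2 | 1 1⟩ ×2,  ⟨2 | 1 2⟩,  ⟨3 | 0⟩,  ⟨3 | 1⟩ ×2 }


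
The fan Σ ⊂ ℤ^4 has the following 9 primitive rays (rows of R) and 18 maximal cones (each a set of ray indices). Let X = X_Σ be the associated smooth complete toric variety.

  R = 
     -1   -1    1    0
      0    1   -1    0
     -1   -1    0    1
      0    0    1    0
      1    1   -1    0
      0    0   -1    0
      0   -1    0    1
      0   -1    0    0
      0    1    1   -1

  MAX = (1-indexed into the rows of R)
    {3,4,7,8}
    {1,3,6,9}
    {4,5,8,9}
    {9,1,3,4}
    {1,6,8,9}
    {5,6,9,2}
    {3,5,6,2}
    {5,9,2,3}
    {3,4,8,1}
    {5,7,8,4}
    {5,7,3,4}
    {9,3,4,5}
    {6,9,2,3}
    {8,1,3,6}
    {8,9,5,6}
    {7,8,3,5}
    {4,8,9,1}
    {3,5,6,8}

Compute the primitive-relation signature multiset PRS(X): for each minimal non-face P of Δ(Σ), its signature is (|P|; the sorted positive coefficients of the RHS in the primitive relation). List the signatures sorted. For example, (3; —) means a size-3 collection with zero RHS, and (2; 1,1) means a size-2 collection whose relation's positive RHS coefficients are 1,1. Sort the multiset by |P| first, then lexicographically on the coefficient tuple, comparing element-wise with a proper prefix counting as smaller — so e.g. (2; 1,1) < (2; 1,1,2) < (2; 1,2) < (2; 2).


The 12 primitive collections of Σ (r=9, n=4):

  P = {1,5}:  v_{1} + v_{5} = 0  so sig = (2; —)
  P = {4,6}:  v_{4} + v_{6} = 0  so sig = (2; —)
  P = {2,8}:  v_{2} + v_{8} = v_{6}  so sig = (2; 1)
  P = {7,9}:  v_{7} + v_{9} = v_{4}  so sig = (2; 1)
  P = {2,7}:  v_{2} + v_{7} = v_{3} + v_{5}  so sig = (2; 1,1)
  P = {1,2}:  v_{1} + v_{2} = v_{3} + v_{6} + v_{9}  so sig = (2; 1,1,1)
  P = {1,7}:  v_{1} + v_{7} = v_{3} + v_{4} + v_{8}  so sig = (2; 1,1,1)
  P = {2,4}:  v_{2} + v_{4} = v_{3} + v_{5} + v_{9}  so sig = (2; 1,1,1)
  P = {6,7}:  v_{6} + v_{7} = v_{3} + v_{5} + v_{8}  so sig = (2; 1,1,1)
  P = {3,8,9}:  v_{3} + v_{8} + v_{9} = v_{1}  so sig = (3; 1)
  P = {3,4,5,8}:  v_{3} + v_{4} + v_{5} + v_{8} = v_{7}  so sig = (4; 1)
  P = {3,5,6,9}:  v_{3} + v_{5} + v_{6} + v_{9} = v_{2}  so sig = (4; 1)

so the primitive-relation signature multiset is
    |P|=2: 9 collections, coeffs (), (), (1), (1), (1,1), (1,1,1), (1,1,1), (1,1,1), (1,1,1)
    |P|=3: 1 collection, coeffs (1)
    |P|=4: 2 collections, coeffs (1), (1)


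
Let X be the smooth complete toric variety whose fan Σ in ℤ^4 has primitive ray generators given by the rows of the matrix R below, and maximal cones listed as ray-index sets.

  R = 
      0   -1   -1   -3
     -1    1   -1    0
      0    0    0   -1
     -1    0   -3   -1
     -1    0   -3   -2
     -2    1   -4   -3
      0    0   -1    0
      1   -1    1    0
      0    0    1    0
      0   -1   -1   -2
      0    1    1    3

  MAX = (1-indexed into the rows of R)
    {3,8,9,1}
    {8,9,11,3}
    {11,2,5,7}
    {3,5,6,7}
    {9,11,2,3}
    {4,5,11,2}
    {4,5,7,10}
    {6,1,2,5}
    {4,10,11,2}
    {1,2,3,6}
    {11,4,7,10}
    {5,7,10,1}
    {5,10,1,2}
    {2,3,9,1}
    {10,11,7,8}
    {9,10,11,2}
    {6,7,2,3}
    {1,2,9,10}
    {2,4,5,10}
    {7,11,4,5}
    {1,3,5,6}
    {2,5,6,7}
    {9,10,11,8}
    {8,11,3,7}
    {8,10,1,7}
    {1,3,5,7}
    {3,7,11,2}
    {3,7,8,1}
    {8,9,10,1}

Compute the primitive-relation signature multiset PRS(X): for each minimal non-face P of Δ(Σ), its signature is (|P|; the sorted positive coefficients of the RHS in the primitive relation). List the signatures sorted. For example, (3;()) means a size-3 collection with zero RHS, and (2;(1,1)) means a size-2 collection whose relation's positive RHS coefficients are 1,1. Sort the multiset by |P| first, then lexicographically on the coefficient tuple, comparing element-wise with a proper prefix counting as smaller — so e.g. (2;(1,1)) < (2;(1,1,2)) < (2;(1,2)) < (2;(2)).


|primitive collections| = 22. Relations:

  • {1,11}:  v_{1} + v_{11} = 0 — sig = (2;())
  • {2,8}:  v_{2} + v_{8} = 0 — sig = (2;())
  • {7,9}:  v_{7} + v_{9} = 0 — sig = (2;())
  • {3,4}:  v_{3} + v_{4} = v_{5} — sig = (2;(1))
  • {3,10}:  v_{3} + v_{10} = v_{1} — sig = (2;(1))
  • {1,4}:  v_{1} + v_{4} = v_{5} + v_{10} — sig = (2;(1,1))
  • {5,8}:  v_{5} + v_{8} = v_{7} + v_{10} — sig = (2;(1,1))
  • {5,9}:  v_{5} + v_{9} = v_{2} + v_{10} — sig = (2;(1,1))
  • {6,8}:  v_{6} + v_{8} = v_{3} + v_{5} — sig = (2;(1,1))
  • {6,10}:  v_{6} + v_{10} = v_{1} + v_{2} + v_{5} — sig = (2;(1,1,1))
  • {4,8}:  v_{4} + v_{8} = v_{7} + 2·v_{10} + v_{11} — sig = (2;(1,1,2))
  • {4,9}:  v_{4} + v_{9} = v_{2} + 2·v_{10} + v_{11} — sig = (2;(1,1,2))
  • {4,6}:  v_{4} + v_{6} = v_{2} + 2·v_{5} — sig = (2;(1,2))
  • {6,9}:  v_{6} + v_{9} = v_{1} + 2·v_{2} — sig = (2;(1,2))
  • {6,11}:  v_{6} + v_{11} = 2·v_{2} + v_{7} — sig = (2;(1,2))
  • {2,3,5}:  v_{2} + v_{3} + v_{5} = v_{6} — sig = (3;(1))
  • {2,7,10}:  v_{2} + v_{7} + v_{10} = v_{5} — sig = (3;(1))
  • {5,10,11}:  v_{5} + v_{10} + v_{11} = v_{4} — sig = (3;(1))
  • {1,2,7}:  v_{1} + v_{2} + v_{7} = v_{3} + v_{5} — sig = (3;(1,1))
  • {3,5,11}:  v_{3} + v_{5} + v_{11} = v_{2} + v_{7} — sig = (3;(1,1))
  • {2,4,7}:  v_{2} + v_{4} + v_{7} = 2·v_{5} + v_{11} — sig = (3;(1,2))
  • {1,6,7}:  v_{1} + v_{6} + v_{7} = 2·v_{3} + 2·v_{5} — sig = (3;(2,2))

Signatures (|P|; sorted positive RHS coefficients), sorted:
{ (2;()) ×3,  (2;(1)) ×2,  (2;(1,1)) ×4,  (2;(1,1,1)),  (2;(1,1,2)) ×2,  (2;(1,2)) ×3,  (3;(1)) ×3,  (3;(1,1)) ×2,  (3;(1,2)),  (3;(2,2)) }


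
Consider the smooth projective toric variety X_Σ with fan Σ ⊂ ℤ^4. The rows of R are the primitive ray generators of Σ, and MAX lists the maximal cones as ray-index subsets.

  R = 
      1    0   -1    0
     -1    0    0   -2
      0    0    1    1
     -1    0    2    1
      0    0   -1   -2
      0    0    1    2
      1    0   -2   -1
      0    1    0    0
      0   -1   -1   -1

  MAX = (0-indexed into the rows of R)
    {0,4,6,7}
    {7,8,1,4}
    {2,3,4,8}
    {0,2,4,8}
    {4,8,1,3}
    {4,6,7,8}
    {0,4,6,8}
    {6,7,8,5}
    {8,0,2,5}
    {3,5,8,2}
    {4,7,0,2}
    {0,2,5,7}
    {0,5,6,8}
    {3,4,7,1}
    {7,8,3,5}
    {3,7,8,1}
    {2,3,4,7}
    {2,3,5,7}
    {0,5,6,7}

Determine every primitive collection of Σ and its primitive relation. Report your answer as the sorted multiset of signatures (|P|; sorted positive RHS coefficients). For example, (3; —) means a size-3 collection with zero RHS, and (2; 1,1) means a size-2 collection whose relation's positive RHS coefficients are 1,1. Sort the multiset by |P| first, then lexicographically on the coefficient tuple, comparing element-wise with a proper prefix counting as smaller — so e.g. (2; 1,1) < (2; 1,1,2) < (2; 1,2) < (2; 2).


11 minimal non-faces of Δ(Σ) (on 9 rays):

  {3,6}:  v_{3} + v_{6} = 0  ⟹  sig = (2; —)
  {4,5}:  v_{4} + v_{5} = 0  ⟹  sig = (2; —)
  {0,1}:  v_{0} + v_{1} = v_{4}  ⟹  sig = (2; 1)
  {0,3}:  v_{0} + v_{3} = v_{2}  ⟹  sig = (2; 1)
  {2,6}:  v_{2} + v_{6} = v_{0}  ⟹  sig = (2; 1)
  {1,2}:  v_{1} + v_{2} = v_{3} + v_{4}  ⟹  sig = (2; 1,1)
  {1,5}:  v_{1} + v_{5} = v_{3} + v_{7} + v_{8}  ⟹  sig = (2; 1,1,1)
  {1,6}:  v_{1} + v_{6} = v_{4} + v_{7} + v_{8}  ⟹  sig = (2; 1,1,1)
  {2,7,8}:  v_{2} + v_{7} + v_{8} = 0  ⟹  sig = (3; —)
  {0,7,8}:  v_{0} + v_{7} + v_{8} = v_{6}  ⟹  sig = (3; 1)
  {3,4,7,8}:  v_{3} + v_{4} + v_{7} + v_{8} = v_{1}  ⟹  sig = (4; 1)

Signatures (|P|; sorted positive RHS coefficients), sorted:
[(2; —), (2; —), (2; 1), (2; 1), (2; 1), (2; 1,1), (2; 1,1,1), (2; 1,1,1), (3; —), (3; 1), (4; 1)]


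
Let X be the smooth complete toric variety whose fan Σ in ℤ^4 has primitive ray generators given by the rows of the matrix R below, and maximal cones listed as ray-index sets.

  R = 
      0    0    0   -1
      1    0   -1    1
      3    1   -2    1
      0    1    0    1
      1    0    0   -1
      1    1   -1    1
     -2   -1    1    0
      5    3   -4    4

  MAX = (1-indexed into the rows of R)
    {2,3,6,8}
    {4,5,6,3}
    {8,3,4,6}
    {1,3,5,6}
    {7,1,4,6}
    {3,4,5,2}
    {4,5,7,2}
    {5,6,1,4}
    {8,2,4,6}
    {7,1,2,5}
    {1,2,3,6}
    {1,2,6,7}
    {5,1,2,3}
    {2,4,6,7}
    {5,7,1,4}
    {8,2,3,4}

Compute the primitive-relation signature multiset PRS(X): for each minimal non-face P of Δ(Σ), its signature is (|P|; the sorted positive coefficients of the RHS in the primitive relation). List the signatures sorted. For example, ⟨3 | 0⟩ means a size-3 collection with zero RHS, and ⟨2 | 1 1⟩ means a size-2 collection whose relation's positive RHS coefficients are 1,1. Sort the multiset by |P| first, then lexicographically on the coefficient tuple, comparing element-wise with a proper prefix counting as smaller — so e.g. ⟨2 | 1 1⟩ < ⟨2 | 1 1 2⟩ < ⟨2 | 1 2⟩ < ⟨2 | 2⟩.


Primitive collections (9):

  P = {3,7}:  v_{3} + v_{7} = v_{2} ; sig = ⟨2 | 1⟩
  P = {7,8}:  v_{7} + v_{8} = 2·v_{2} + v_{4} + v_{6} ; sig = ⟨2 | 1 1 2⟩
  P = {1,8}:  v_{1} + v_{8} = v_{3} + 2·v_{6} ; sig = ⟨2 | 1 2⟩
  P = {5,8}:  v_{5} + v_{8} = 2·v_{3} + v_{4} ; sig = ⟨2 | 1 2⟩
  P = {5,6,7}:  v_{5} + v_{6} + v_{7} = 0 ; sig = ⟨3 | 0⟩
  P = {1,2,4}:  v_{1} + v_{2} + v_{4} = v_{6} ; sig = ⟨3 | 1⟩
  P = {2,5,6}:  v_{2} + v_{5} + v_{6} = v_{3} ; sig = ⟨3 | 1⟩
  P = {1,3,4}:  v_{1} + v_{3} + v_{4} = v_{5} + 2·v_{6} ; sig = ⟨3 | 1 2⟩
  P = {2,3,4,6}:  v_{2} + v_{3} + v_{4} + v_{6} = v_{8} ; sig = ⟨4 | 1⟩

Signatures (|P|; sorted positive RHS coefficients), sorted:
    |P|=2: 4 collections, coeffs (1), (1,1,2), (1,2), (1,2)
    |P|=3: 4 collections, coeffs (), (1), (1), (1,2)
    |P|=4: 1 collection, coeffs (1)


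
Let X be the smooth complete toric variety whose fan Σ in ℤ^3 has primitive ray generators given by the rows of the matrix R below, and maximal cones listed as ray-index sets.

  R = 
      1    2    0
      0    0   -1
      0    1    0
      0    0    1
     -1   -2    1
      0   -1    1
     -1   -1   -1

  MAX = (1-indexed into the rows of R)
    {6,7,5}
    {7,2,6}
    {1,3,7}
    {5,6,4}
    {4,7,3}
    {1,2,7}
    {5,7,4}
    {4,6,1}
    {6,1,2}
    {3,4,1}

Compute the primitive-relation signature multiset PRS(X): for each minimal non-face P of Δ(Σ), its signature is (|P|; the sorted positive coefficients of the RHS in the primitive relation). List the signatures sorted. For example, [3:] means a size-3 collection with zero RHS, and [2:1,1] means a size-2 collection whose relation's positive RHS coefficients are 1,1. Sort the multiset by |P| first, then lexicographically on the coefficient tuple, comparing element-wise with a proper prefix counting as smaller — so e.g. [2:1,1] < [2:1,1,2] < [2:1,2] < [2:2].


Primitive collections (9):

  P = {2,4}:  v_{2} + v_{4} = 0 — sig = [2:]
  P = {1,5}:  v_{1} + v_{5} = v_{4} — sig = [2:1]
  P = {3,6}:  v_{3} + v_{6} = v_{4} — sig = [2:1]
  P = {2,3}:  v_{2} + v_{3} = v_{1} + v_{7} — sig = [2:1,1]
  P = {2,5}:  v_{2} + v_{5} = v_{6} + v_{7} — sig = [2:1,1]
  P = {3,5}:  v_{3} + v_{5} = 2·v_{4} + v_{7} — sig = [2:1,2]
  P = {1,6,7}:  v_{1} + v_{6} + v_{7} = 0 — sig = [3:]
  P = {1,4,7}:  v_{1} + v_{4} + v_{7} = v_{3} — sig = [3:1]
  P = {4,6,7}:  v_{4} + v_{6} + v_{7} = v_{5} — sig = [3:1]

Sorted signature multiset PRS(X):
    |P|=2: 6 collections, coeffs (), (1), (1), (1,1), (1,1), (1,2)
    |P|=3: 3 collections, coeffs (), (1), (1)


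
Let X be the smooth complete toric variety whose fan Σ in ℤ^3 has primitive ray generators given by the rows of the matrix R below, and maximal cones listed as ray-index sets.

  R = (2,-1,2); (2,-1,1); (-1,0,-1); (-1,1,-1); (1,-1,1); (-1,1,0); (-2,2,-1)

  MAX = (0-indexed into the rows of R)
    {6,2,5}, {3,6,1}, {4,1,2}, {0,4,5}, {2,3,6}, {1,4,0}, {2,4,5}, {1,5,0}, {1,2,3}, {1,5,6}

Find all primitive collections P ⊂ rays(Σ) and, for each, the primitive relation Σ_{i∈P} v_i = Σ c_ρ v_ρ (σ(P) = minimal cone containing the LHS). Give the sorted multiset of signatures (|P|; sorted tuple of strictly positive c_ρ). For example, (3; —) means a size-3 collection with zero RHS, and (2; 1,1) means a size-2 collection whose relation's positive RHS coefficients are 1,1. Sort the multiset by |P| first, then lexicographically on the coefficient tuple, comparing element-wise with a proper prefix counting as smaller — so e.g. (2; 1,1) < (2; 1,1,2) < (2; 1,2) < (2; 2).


Δ(Σ) — 7 vertices, 9 min non-faces:

  • {3,4}:  v_{3} + v_{4} = 0  →  sig = (2; —)
  • {0,2}:  v_{0} + v_{2} = v_{4}  →  sig = (2; 1)
  • {3,5}:  v_{3} + v_{5} = v_{6}  →  sig = (2; 1)
  • {4,6}:  v_{4} + v_{6} = v_{5}  →  sig = (2; 1)
  • {0,3}:  v_{0} + v_{3} = v_{1} + v_{5}  →  sig = (2; 1,1)
  • {0,6}:  v_{0} + v_{6} = v_{1} + 2·v_{5}  →  sig = (2; 1,2)
  • {1,2,5}:  v_{1} + v_{2} + v_{5} = 0  →  sig = (3; —)
  • {1,2,6}:  v_{1} + v_{2} + v_{6} = v_{3}  →  sig = (3; 1)
  • {1,4,5}:  v_{1} + v_{4} + v_{5} = v_{0}  →  sig = (3; 1)

so the primitive-relation signature multiset is
[(2; —), (2; 1), (2; 1), (2; 1), (2; 1,1), (2; 1,2), (3; —), (3; 1), (3; 1)]
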